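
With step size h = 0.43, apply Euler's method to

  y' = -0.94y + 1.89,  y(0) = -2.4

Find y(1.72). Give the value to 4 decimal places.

1.4549

Euler: y_{n+1} = y_n + h·f(x_n, y_n).
x=0.000000, y=-2.400000: f=4.146000 → y ← -2.400000 + 0.43·4.146000 = -0.617220
x=0.430000, y=-0.617220: f=2.470187 → y ← -0.617220 + 0.43·2.470187 = 0.444960
x=0.860000, y=0.444960: f=1.471737 → y ← 0.444960 + 0.43·1.471737 = 1.077807
x=1.290000, y=1.077807: f=0.876861 → y ← 1.077807 + 0.43·0.876861 = 1.454858
y(1.72) ≈ 1.4549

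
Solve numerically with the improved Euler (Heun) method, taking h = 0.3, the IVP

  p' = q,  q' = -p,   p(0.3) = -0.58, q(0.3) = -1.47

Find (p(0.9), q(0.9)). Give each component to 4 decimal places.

Heun on (p,q): k1 = f(t_n, state_n); k2 = f(t_n + h, state_n + h·k1); state_{n+1} = state_n + (h/2)·(k1 + k2).
0.300000: (-0.580000, -1.470000)
  k1 = (-1.470000, 0.580000)
  predictor → (-1.021000, -1.296000)
  k2 = (-1.296000, 1.021000)
  → (-0.994900, -1.229850)
0.600000: (-0.994900, -1.229850)
  k1 = (-1.229850, 0.994900)
  predictor → (-1.363855, -0.931380)
  k2 = (-0.931380, 1.363855)
  → (-1.319084, -0.876037)
(p(0.9), q(0.9)) ≈ (-1.3191, -0.8760)

-1.3191, -0.8760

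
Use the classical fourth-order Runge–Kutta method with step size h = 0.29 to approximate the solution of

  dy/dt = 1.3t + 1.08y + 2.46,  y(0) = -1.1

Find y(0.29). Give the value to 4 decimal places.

-0.6060

RK4: k1 = f(t_n, y_n); k2 = f(t_n + h/2, y_n + (h/2)·k1); k3 = f(t_n + h/2, y_n + (h/2)·k2); k4 = f(t_n + h, y_n + h·k3); y_{n+1} = y_n + (h/6)·(k1 + 2k2 + 2k3 + k4).
t=0.000000, y=-1.100000:
  k1 = f(0.000000, -1.100000) = 1.272000
  k2 = f(0.145000, -0.915560) = 1.659695
  k3 = f(0.145000, -0.859344) = 1.720408
  k4 = f(0.290000, -0.601082) = 2.187832
  y ← -1.100000 + (0.29/6)·(k1 + 2k2 + 2k3 + k4) = -0.606031
y(0.29) ≈ -0.6060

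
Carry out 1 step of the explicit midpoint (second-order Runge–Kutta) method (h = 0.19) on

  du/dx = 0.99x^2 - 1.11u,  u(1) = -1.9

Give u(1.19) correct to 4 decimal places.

-1.3358

Midpoint: k1 = f(x_n, u_n); k2 = f(x_n + h/2, u_n + (h/2)·k1); u_{n+1} = u_n + h·k2.
x=1.000000, u=-1.900000:
  k1 = f(1.000000, -1.900000) = 3.099000
  k2 = f(1.095000, -1.605595) = 2.969245
  u ← -1.900000 + 0.19·2.969245 = -1.335843
u(1.19) ≈ -1.3358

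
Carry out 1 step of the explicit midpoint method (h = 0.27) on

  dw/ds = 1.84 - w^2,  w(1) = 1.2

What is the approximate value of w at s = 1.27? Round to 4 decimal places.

Midpoint: k1 = f(s_n, w_n); k2 = f(s_n + h/2, w_n + (h/2)·k1); w_{n+1} = w_n + h·k2.
s=1.000000, w=1.200000:
  k1 = f(1.000000, 1.200000) = 0.400000
  k2 = f(1.135000, 1.254000) = 0.267484
  w ← 1.200000 + 0.27·0.267484 = 1.272221
w(1.27) ≈ 1.2722

1.2722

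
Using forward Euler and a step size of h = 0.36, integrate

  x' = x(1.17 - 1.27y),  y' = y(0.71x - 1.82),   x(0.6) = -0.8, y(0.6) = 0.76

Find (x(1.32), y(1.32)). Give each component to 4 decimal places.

Euler on (x,y): x_{n+1} = x_n + h·x', y_{n+1} = y_n + h·y'.
0.600000: (-0.800000, 0.760000); f=(-0.163840, -1.814880) → (-0.858982, 0.106643)
0.960000: (-0.858982, 0.106643); f=(-0.888672, -0.259130) → (-1.178904, 0.013356)
(x(1.32), y(1.32)) ≈ (-1.1789, 0.0134)

-1.1789, 0.0134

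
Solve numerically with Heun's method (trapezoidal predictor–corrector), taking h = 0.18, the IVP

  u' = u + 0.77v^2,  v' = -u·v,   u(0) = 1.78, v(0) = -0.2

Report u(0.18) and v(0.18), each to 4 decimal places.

2.1338, -0.1422

Heun on (u,v): k1 = f(s_n, state_n); k2 = f(s_n + h, state_n + h·k1); state_{n+1} = state_n + (h/2)·(k1 + k2).
0.000000: (1.780000, -0.200000)
  k1 = (1.810800, 0.356000)
  predictor → (2.105944, -0.135920)
  k2 = (2.120169, 0.286240)
  → (2.133787, -0.142198)
(u(0.18), v(0.18)) ≈ (2.1338, -0.1422)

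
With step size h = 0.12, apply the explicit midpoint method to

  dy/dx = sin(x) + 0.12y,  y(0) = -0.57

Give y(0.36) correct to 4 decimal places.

Midpoint: k1 = f(x_n, y_n); k2 = f(x_n + h/2, y_n + (h/2)·k1); y_{n+1} = y_n + h·k2.
x=0.000000, y=-0.570000:
  k1 = f(0.000000, -0.570000) = -0.068400
  k2 = f(0.060000, -0.574104) = -0.008928
  y ← -0.570000 + 0.12·(-0.008928) = -0.571071
x=0.120000, y=-0.571071:
  k1 = f(0.120000, -0.571071) = 0.051184
  k2 = f(0.180000, -0.568000) = 0.110870
  y ← -0.571071 + 0.12·0.110870 = -0.557767
x=0.240000, y=-0.557767:
  k1 = f(0.240000, -0.557767) = 0.170771
  k2 = f(0.300000, -0.547521) = 0.229818
  y ← -0.557767 + 0.12·0.229818 = -0.530189
y(0.36) ≈ -0.5302

-0.5302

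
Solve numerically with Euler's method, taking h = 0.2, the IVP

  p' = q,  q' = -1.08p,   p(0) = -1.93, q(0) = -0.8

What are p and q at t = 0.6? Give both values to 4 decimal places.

-2.1530, 0.5363

Euler on (p,q): p_{n+1} = p_n + h·p', q_{n+1} = q_n + h·q'.
0.000000: (-1.930000, -0.800000); f=(-0.800000, 2.084400) → (-2.090000, -0.383120)
0.200000: (-2.090000, -0.383120); f=(-0.383120, 2.257200) → (-2.166624, 0.068320)
0.400000: (-2.166624, 0.068320); f=(0.068320, 2.339954) → (-2.152960, 0.536311)
(p(0.6), q(0.6)) ≈ (-2.1530, 0.5363)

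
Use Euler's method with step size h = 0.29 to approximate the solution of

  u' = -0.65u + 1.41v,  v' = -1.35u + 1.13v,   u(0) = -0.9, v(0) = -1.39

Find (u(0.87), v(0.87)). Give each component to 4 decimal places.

-1.9534, -1.3054

Euler on (u,v): u_{n+1} = u_n + h·u', v_{n+1} = v_n + h·v'.
0.000000: (-0.900000, -1.390000); f=(-1.374900, -0.355700) → (-1.298721, -1.493153)
0.290000: (-1.298721, -1.493153); f=(-1.261177, 0.066010) → (-1.664462, -1.474010)
0.580000: (-1.664462, -1.474010); f=(-0.996454, 0.581393) → (-1.953434, -1.305406)
(u(0.87), v(0.87)) ≈ (-1.9534, -1.3054)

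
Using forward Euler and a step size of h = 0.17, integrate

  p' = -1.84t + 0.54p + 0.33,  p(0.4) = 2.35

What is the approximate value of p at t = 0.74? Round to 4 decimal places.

Euler: p_{n+1} = p_n + h·f(t_n, p_n).
t=0.400000, p=2.350000: f=0.863000 → p ← 2.350000 + 0.17·0.863000 = 2.496710
t=0.570000, p=2.496710: f=0.629423 → p ← 2.496710 + 0.17·0.629423 = 2.603712
p(0.74) ≈ 2.6037

2.6037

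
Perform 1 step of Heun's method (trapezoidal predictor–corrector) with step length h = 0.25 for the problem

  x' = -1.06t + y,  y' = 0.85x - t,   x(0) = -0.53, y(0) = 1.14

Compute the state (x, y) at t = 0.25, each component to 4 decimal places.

-0.2922, 1.0264

Heun on (x,y): k1 = f(t_n, state_n); k2 = f(t_n + h, state_n + h·k1); state_{n+1} = state_n + (h/2)·(k1 + k2).
0.000000: (-0.530000, 1.140000)
  k1 = (1.140000, -0.450500)
  predictor → (-0.245000, 1.027375)
  k2 = (0.762375, -0.458250)
  → (-0.292203, 1.026406)
(x(0.25), y(0.25)) ≈ (-0.2922, 1.0264)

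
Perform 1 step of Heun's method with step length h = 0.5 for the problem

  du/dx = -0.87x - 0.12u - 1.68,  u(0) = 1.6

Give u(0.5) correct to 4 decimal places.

0.5833

Heun: k1 = f(x_n, u_n); k2 = f(x_n + h, u_n + h·k1); u_{n+1} = u_n + (h/2)·(k1 + k2).
x=0.000000, u=1.600000:
  k1 = f(0.000000, 1.600000) = -1.872000
  k2 = f(0.500000, 0.664000) = -2.194680
  u ← 1.600000 + (0.5/2)·(-1.872000 + (-2.194680)) = 0.583330
u(0.5) ≈ 0.5833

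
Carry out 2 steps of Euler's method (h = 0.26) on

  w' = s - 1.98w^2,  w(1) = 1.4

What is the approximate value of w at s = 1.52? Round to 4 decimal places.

0.7604

Euler: w_{n+1} = w_n + h·f(s_n, w_n).
s=1.000000, w=1.400000: f=-2.880800 → w ← 1.400000 + 0.26·(-2.880800) = 0.650992
s=1.260000, w=0.650992: f=0.420895 → w ← 0.650992 + 0.26·0.420895 = 0.760425
w(1.52) ≈ 0.7604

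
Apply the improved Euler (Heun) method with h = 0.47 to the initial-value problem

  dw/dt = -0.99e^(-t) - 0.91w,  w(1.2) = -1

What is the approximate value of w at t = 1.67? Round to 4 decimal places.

-0.7477

Heun: k1 = f(t_n, w_n); k2 = f(t_n + h, w_n + h·k1); w_{n+1} = w_n + (h/2)·(k1 + k2).
t=1.200000, w=-1.000000:
  k1 = f(1.200000, -1.000000) = 0.611818
  k2 = f(1.670000, -0.712446) = 0.461961
  w ← -1.000000 + (0.47/2)·(0.611818 + 0.461961) = -0.747662
w(1.67) ≈ -0.7477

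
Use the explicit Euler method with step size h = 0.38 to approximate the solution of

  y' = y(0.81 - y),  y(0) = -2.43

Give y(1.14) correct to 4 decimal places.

Euler: y_{n+1} = y_n + h·f(t_n, y_n).
t=0.000000, y=-2.430000: f=-7.873200 → y ← -2.430000 + 0.38·(-7.873200) = -5.421816
t=0.380000, y=-5.421816: f=-33.787760 → y ← -5.421816 + 0.38·(-33.787760) = -18.261165
t=0.760000, y=-18.261165: f=-348.261679 → y ← -18.261165 + 0.38·(-348.261679) = -150.600603
y(1.14) ≈ -150.6006

-150.6006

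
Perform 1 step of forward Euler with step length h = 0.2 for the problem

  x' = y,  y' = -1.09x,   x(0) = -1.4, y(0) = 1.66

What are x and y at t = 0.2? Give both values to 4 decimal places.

Euler on (x,y): x_{n+1} = x_n + h·x', y_{n+1} = y_n + h·y'.
0.000000: (-1.400000, 1.660000); f=(1.660000, 1.526000) → (-1.068000, 1.965200)
(x(0.2), y(0.2)) ≈ (-1.0680, 1.9652)

-1.0680, 1.9652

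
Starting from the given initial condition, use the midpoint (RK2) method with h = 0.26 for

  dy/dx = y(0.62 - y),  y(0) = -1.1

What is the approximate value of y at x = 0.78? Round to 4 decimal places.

Midpoint: k1 = f(x_n, y_n); k2 = f(x_n + h/2, y_n + (h/2)·k1); y_{n+1} = y_n + h·k2.
x=0.000000, y=-1.100000:
  k1 = f(0.000000, -1.100000) = -1.892000
  k2 = f(0.130000, -1.345960) = -2.646104
  y ← -1.100000 + 0.26·(-2.646104) = -1.787987
x=0.260000, y=-1.787987:
  k1 = f(0.260000, -1.787987) = -4.305449
  k2 = f(0.390000, -2.347695) = -6.967244
  y ← -1.787987 + 0.26·(-6.967244) = -3.599470
x=0.520000, y=-3.599470:
  k1 = f(0.520000, -3.599470) = -15.187859
  k2 = f(0.650000, -5.573892) = -34.524086
  y ← -3.599470 + 0.26·(-34.524086) = -12.575733
y(0.78) ≈ -12.5757

-12.5757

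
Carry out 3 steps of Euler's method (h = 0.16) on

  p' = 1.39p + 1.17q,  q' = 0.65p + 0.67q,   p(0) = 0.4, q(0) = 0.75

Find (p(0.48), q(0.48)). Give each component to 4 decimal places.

Euler on (p,q): p_{n+1} = p_n + h·p', q_{n+1} = q_n + h·q'.
0.000000: (0.400000, 0.750000); f=(1.433500, 0.762500) → (0.629360, 0.872000)
0.160000: (0.629360, 0.872000); f=(1.895050, 0.993324) → (0.932568, 1.030932)
0.320000: (0.932568, 1.030932); f=(2.502460, 1.296894) → (1.332962, 1.238435)
(p(0.48), q(0.48)) ≈ (1.3330, 1.2384)

1.3330, 1.2384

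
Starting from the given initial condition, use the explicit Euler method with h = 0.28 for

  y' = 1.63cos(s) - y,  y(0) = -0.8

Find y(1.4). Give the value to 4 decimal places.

0.7502

Euler: y_{n+1} = y_n + h·f(s_n, y_n).
s=0.000000, y=-0.800000: f=2.430000 → y ← -0.800000 + 0.28·2.430000 = -0.119600
s=0.280000, y=-0.119600: f=1.686120 → y ← -0.119600 + 0.28·1.686120 = 0.352514
s=0.560000, y=0.352514: f=1.028512 → y ← 0.352514 + 0.28·1.028512 = 0.640497
s=0.840000, y=0.640497: f=0.447467 → y ← 0.640497 + 0.28·0.447467 = 0.765788
s=1.120000, y=0.765788: f=-0.055626 → y ← 0.765788 + 0.28·(-0.055626) = 0.750213
y(1.4) ≈ 0.7502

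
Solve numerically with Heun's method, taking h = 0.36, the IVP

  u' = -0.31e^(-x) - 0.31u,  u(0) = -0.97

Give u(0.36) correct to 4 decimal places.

-0.9563

Heun: k1 = f(x_n, u_n); k2 = f(x_n + h, u_n + h·k1); u_{n+1} = u_n + (h/2)·(k1 + k2).
x=0.000000, u=-0.970000:
  k1 = f(0.000000, -0.970000) = -0.009300
  k2 = f(0.360000, -0.973348) = 0.085458
  u ← -0.970000 + (0.36/2)·(-0.009300 + 0.085458) = -0.956292
u(0.36) ≈ -0.9563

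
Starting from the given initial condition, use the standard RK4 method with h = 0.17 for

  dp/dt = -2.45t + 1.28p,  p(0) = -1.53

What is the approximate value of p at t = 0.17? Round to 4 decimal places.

RK4: k1 = f(t_n, p_n); k2 = f(t_n + h/2, p_n + (h/2)·k1); k3 = f(t_n + h/2, p_n + (h/2)·k2); k4 = f(t_n + h, p_n + h·k3); p_{n+1} = p_n + (h/6)·(k1 + 2k2 + 2k3 + k4).
t=0.000000, p=-1.530000:
  k1 = f(0.000000, -1.530000) = -1.958400
  k2 = f(0.085000, -1.696464) = -2.379724
  k3 = f(0.085000, -1.732277) = -2.425564
  k4 = f(0.170000, -1.942346) = -2.902703
  p ← -1.530000 + (0.17/6)·(k1 + 2k2 + 2k3 + k4) = -1.940031
p(0.17) ≈ -1.9400

-1.9400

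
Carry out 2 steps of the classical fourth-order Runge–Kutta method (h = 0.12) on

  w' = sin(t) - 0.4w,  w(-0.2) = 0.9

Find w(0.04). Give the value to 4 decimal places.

0.7998

RK4: k1 = f(t_n, w_n); k2 = f(t_n + h/2, w_n + (h/2)·k1); k3 = f(t_n + h/2, w_n + (h/2)·k2); k4 = f(t_n + h, w_n + h·k3); w_{n+1} = w_n + (h/6)·(k1 + 2k2 + 2k3 + k4).
t=-0.200000, w=0.900000:
  k1 = f(-0.200000, 0.900000) = -0.558669
  k2 = f(-0.140000, 0.866480) = -0.486135
  k3 = f(-0.140000, 0.870832) = -0.487876
  k4 = f(-0.080000, 0.841455) = -0.416497
  w ← 0.900000 + (0.12/6)·(k1 + 2k2 + 2k3 + k4) = 0.841536
t=-0.080000, w=0.841536:
  k1 = f(-0.080000, 0.841536) = -0.416529
  k2 = f(-0.020000, 0.816544) = -0.346616
  k3 = f(-0.020000, 0.820739) = -0.348294
  k4 = f(0.040000, 0.799741) = -0.279907
  w ← 0.841536 + (0.12/6)·(k1 + 2k2 + 2k3 + k4) = 0.799811
w(0.04) ≈ 0.7998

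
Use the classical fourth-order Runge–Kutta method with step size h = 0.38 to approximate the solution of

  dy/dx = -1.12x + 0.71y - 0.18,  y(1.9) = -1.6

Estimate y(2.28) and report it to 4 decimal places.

-3.1908

RK4: k1 = f(x_n, y_n); k2 = f(x_n + h/2, y_n + (h/2)·k1); k3 = f(x_n + h/2, y_n + (h/2)·k2); k4 = f(x_n + h, y_n + h·k3); y_{n+1} = y_n + (h/6)·(k1 + 2k2 + 2k3 + k4).
x=1.900000, y=-1.600000:
  k1 = f(1.900000, -1.600000) = -3.444000
  k2 = f(2.090000, -2.254360) = -4.121396
  k3 = f(2.090000, -2.383065) = -4.212776
  k4 = f(2.280000, -3.200855) = -5.006207
  y ← -1.600000 + (0.38/6)·(k1 + 2k2 + 2k3 + k4) = -3.190842
y(2.28) ≈ -3.1908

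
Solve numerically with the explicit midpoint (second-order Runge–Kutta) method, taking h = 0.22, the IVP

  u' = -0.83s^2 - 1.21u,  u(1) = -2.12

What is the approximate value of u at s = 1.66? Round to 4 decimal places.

Midpoint: k1 = f(s_n, u_n); k2 = f(s_n + h/2, u_n + (h/2)·k1); u_{n+1} = u_n + h·k2.
s=1.000000, u=-2.120000:
  k1 = f(1.000000, -2.120000) = 1.735200
  k2 = f(1.110000, -1.929128) = 1.311602
  u ← -2.120000 + 0.22·1.311602 = -1.831448
s=1.220000, u=-1.831448:
  k1 = f(1.220000, -1.831448) = 0.980680
  k2 = f(1.330000, -1.723573) = 0.617336
  u ← -1.831448 + 0.22·0.617336 = -1.695634
s=1.440000, u=-1.695634:
  k1 = f(1.440000, -1.695634) = 0.330629
  k2 = f(1.550000, -1.659264) = 0.013635
  u ← -1.695634 + 0.22·0.013635 = -1.692634
u(1.66) ≈ -1.6926

-1.6926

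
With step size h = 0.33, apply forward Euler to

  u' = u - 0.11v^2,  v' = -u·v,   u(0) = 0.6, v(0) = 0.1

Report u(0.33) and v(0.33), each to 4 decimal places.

0.7976, 0.0802

Euler on (u,v): u_{n+1} = u_n + h·u', v_{n+1} = v_n + h·v'.
0.000000: (0.600000, 0.100000); f=(0.598900, -0.060000) → (0.797637, 0.080200)
(u(0.33), v(0.33)) ≈ (0.7976, 0.0802)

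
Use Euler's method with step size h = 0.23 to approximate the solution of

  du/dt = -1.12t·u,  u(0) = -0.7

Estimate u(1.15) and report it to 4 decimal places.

-0.3642

Euler: u_{n+1} = u_n + h·f(t_n, u_n).
t=0.000000, u=-0.700000: f=0.000000 → u ← -0.700000 + 0.23·0.000000 = -0.700000
t=0.230000, u=-0.700000: f=0.180320 → u ← -0.700000 + 0.23·0.180320 = -0.658526
t=0.460000, u=-0.658526: f=0.339273 → u ← -0.658526 + 0.23·0.339273 = -0.580494
t=0.690000, u=-0.580494: f=0.448605 → u ← -0.580494 + 0.23·0.448605 = -0.477314
t=0.920000, u=-0.477314: f=0.491825 → u ← -0.477314 + 0.23·0.491825 = -0.364195
u(1.15) ≈ -0.3642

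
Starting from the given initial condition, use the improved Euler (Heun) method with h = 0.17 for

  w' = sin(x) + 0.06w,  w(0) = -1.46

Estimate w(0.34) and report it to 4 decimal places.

Heun: k1 = f(x_n, w_n); k2 = f(x_n + h, w_n + h·k1); w_{n+1} = w_n + (h/2)·(k1 + k2).
x=0.000000, w=-1.460000:
  k1 = f(0.000000, -1.460000) = -0.087600
  k2 = f(0.170000, -1.474892) = 0.080689
  w ← -1.460000 + (0.17/2)·(-0.087600 + 0.080689) = -1.460587
x=0.170000, w=-1.460587:
  k1 = f(0.170000, -1.460587) = 0.081547
  k2 = f(0.340000, -1.446724) = 0.246684
  w ← -1.460587 + (0.17/2)·(0.081547 + 0.246684) = -1.432688
w(0.34) ≈ -1.4327

-1.4327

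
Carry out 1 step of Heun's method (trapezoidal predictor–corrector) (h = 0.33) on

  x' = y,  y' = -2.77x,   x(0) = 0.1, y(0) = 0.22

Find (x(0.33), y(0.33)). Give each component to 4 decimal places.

0.1575, 0.0954

Heun on (x,y): k1 = f(s_n, state_n); k2 = f(s_n + h, state_n + h·k1); state_{n+1} = state_n + (h/2)·(k1 + k2).
0.000000: (0.100000, 0.220000)
  k1 = (0.220000, -0.277000)
  predictor → (0.172600, 0.128590)
  k2 = (0.128590, -0.478102)
  → (0.157517, 0.095408)
(x(0.33), y(0.33)) ≈ (0.1575, 0.0954)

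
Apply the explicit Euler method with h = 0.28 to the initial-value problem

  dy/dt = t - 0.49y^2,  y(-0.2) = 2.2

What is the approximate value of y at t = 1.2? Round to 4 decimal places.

1.2029

Euler: y_{n+1} = y_n + h·f(t_n, y_n).
t=-0.200000, y=2.200000: f=-2.571600 → y ← 2.200000 + 0.28·(-2.571600) = 1.479952
t=0.080000, y=1.479952: f=-0.993226 → y ← 1.479952 + 0.28·(-0.993226) = 1.201849
t=0.360000, y=1.201849: f=-0.347776 → y ← 1.201849 + 0.28·(-0.347776) = 1.104471
t=0.640000, y=1.104471: f=0.042270 → y ← 1.104471 + 0.28·0.042270 = 1.116307
t=0.920000, y=1.116307: f=0.309391 → y ← 1.116307 + 0.28·0.309391 = 1.202936
y(1.2) ≈ 1.2029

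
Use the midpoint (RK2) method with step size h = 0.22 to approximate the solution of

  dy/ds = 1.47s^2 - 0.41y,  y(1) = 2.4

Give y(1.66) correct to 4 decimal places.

3.4020

Midpoint: k1 = f(s_n, y_n); k2 = f(s_n + h/2, y_n + (h/2)·k1); y_{n+1} = y_n + h·k2.
s=1.000000, y=2.400000:
  k1 = f(1.000000, 2.400000) = 0.486000
  k2 = f(1.110000, 2.453460) = 0.805268
  y ← 2.400000 + 0.22·0.805268 = 2.577159
s=1.220000, y=2.577159:
  k1 = f(1.220000, 2.577159) = 1.131313
  k2 = f(1.330000, 2.701603) = 1.492626
  y ← 2.577159 + 0.22·1.492626 = 2.905537
s=1.440000, y=2.905537:
  k1 = f(1.440000, 2.905537) = 1.856922
  k2 = f(1.550000, 3.109798) = 2.256658
  y ← 2.905537 + 0.22·2.256658 = 3.402001
y(1.66) ≈ 3.4020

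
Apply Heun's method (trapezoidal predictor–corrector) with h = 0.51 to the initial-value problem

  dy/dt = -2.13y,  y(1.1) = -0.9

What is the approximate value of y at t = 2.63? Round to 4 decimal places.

-0.1150

Heun: k1 = f(t_n, y_n); k2 = f(t_n + h, y_n + h·k1); y_{n+1} = y_n + (h/2)·(k1 + k2).
t=1.100000, y=-0.900000:
  k1 = f(1.100000, -0.900000) = 1.917000
  k2 = f(1.610000, 0.077670) = -0.165437
  y ← -0.900000 + (0.51/2)·(1.917000 + (-0.165437)) = -0.453351
t=1.610000, y=-0.453351:
  k1 = f(1.610000, -0.453351) = 0.965639
  k2 = f(2.120000, 0.039124) = -0.083335
  y ← -0.453351 + (0.51/2)·(0.965639 + (-0.083335)) = -0.228364
t=2.120000, y=-0.228364:
  k1 = f(2.120000, -0.228364) = 0.486415
  k2 = f(2.630000, 0.019708) = -0.041978
  y ← -0.228364 + (0.51/2)·(0.486415 + (-0.041978)) = -0.115032
y(2.63) ≈ -0.1150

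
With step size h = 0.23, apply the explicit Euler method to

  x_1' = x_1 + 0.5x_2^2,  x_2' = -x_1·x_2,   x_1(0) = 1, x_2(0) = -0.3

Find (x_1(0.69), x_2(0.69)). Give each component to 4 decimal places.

Euler on (x_1,x_2): x_1_{n+1} = x_1_n + h·x_1', x_2_{n+1} = x_2_n + h·x_2'.
0.000000: (1.000000, -0.300000); f=(1.045000, 0.300000) → (1.240350, -0.231000)
0.230000: (1.240350, -0.231000); f=(1.267031, 0.286521) → (1.531767, -0.165100)
0.460000: (1.531767, -0.165100); f=(1.545396, 0.252895) → (1.887208, -0.106934)
(x_1(0.69), x_2(0.69)) ≈ (1.8872, -0.1069)

1.8872, -0.1069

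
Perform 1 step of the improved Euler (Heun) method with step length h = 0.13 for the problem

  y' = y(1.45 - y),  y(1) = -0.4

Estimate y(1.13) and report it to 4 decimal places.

Heun: k1 = f(t_n, y_n); k2 = f(t_n + h, y_n + h·k1); y_{n+1} = y_n + (h/2)·(k1 + k2).
t=1.000000, y=-0.400000:
  k1 = f(1.000000, -0.400000) = -0.740000
  k2 = f(1.130000, -0.496200) = -0.965704
  y ← -0.400000 + (0.13/2)·(-0.740000 + (-0.965704)) = -0.510871
y(1.13) ≈ -0.5109

-0.5109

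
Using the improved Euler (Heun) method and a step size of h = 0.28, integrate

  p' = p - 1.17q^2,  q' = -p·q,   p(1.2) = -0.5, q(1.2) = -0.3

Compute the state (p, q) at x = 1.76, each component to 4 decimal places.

Heun on (p,q): k1 = f(x_n, state_n); k2 = f(x_n + h, state_n + h·k1); state_{n+1} = state_n + (h/2)·(k1 + k2).
1.200000: (-0.500000, -0.300000)
  k1 = (-0.605300, -0.150000)
  predictor → (-0.669484, -0.342000)
  k2 = (-0.806332, -0.228964)
  → (-0.697628, -0.353055)
1.480000: (-0.697628, -0.353055)
  k1 = (-0.843466, -0.246301)
  predictor → (-0.933799, -0.422019)
  k2 = (-1.142176, -0.394081)
  → (-0.975618, -0.442708)
(p(1.76), q(1.76)) ≈ (-0.9756, -0.4427)

-0.9756, -0.4427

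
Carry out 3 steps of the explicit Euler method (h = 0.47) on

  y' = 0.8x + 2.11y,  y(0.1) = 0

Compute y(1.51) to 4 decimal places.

Euler: y_{n+1} = y_n + h·f(x_n, y_n).
x=0.100000, y=0.000000: f=0.080000 → y ← 0.000000 + 0.47·0.080000 = 0.037600
x=0.570000, y=0.037600: f=0.535336 → y ← 0.037600 + 0.47·0.535336 = 0.289208
x=1.040000, y=0.289208: f=1.442229 → y ← 0.289208 + 0.47·1.442229 = 0.967055
y(1.51) ≈ 0.9671

0.9671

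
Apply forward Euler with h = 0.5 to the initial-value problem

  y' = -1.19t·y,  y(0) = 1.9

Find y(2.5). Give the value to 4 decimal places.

-0.0110

Euler: y_{n+1} = y_n + h·f(t_n, y_n).
t=0.000000, y=1.900000: f=0.000000 → y ← 1.900000 + 0.5·0.000000 = 1.900000
t=0.500000, y=1.900000: f=-1.130500 → y ← 1.900000 + 0.5·(-1.130500) = 1.334750
t=1.000000, y=1.334750: f=-1.588353 → y ← 1.334750 + 0.5·(-1.588353) = 0.540574
t=1.500000, y=0.540574: f=-0.964924 → y ← 0.540574 + 0.5·(-0.964924) = 0.058112
t=2.000000, y=0.058112: f=-0.138306 → y ← 0.058112 + 0.5·(-0.138306) = -0.011041
y(2.5) ≈ -0.0110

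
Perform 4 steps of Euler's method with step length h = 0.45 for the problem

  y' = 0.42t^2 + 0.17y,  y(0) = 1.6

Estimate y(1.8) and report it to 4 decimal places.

Euler: y_{n+1} = y_n + h·f(t_n, y_n).
t=0.000000, y=1.600000: f=0.272000 → y ← 1.600000 + 0.45·0.272000 = 1.722400
t=0.450000, y=1.722400: f=0.377858 → y ← 1.722400 + 0.45·0.377858 = 1.892436
t=0.900000, y=1.892436: f=0.661914 → y ← 1.892436 + 0.45·0.661914 = 2.190297
t=1.350000, y=2.190297: f=1.137801 → y ← 2.190297 + 0.45·1.137801 = 2.702308
y(1.8) ≈ 2.7023

2.7023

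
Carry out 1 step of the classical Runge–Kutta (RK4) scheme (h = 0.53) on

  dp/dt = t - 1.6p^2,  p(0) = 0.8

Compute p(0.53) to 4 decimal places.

0.5812

RK4: k1 = f(t_n, p_n); k2 = f(t_n + h/2, p_n + (h/2)·k1); k3 = f(t_n + h/2, p_n + (h/2)·k2); k4 = f(t_n + h, p_n + h·k3); p_{n+1} = p_n + (h/6)·(k1 + 2k2 + 2k3 + k4).
t=0.000000, p=0.800000:
  k1 = f(0.000000, 0.800000) = -1.024000
  k2 = f(0.265000, 0.528640) = -0.182136
  k3 = f(0.265000, 0.751734) = -0.639166
  k4 = f(0.530000, 0.461242) = 0.189609
  p ← 0.800000 + (0.53/6)·(k1 + 2k2 + 2k3 + k4) = 0.581199
p(0.53) ≈ 0.5812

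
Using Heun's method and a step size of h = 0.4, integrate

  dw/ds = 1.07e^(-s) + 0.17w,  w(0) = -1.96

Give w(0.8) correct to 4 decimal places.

-1.5978

Heun: k1 = f(s_n, w_n); k2 = f(s_n + h, w_n + h·k1); w_{n+1} = w_n + (h/2)·(k1 + k2).
s=0.000000, w=-1.960000:
  k1 = f(0.000000, -1.960000) = 0.736800
  k2 = f(0.400000, -1.665280) = 0.434145
  w ← -1.960000 + (0.4/2)·(0.736800 + 0.434145) = -1.725811
s=0.400000, w=-1.725811:
  k1 = f(0.400000, -1.725811) = 0.423855
  k2 = f(0.800000, -1.556269) = 0.216216
  w ← -1.725811 + (0.4/2)·(0.423855 + 0.216216) = -1.597797
w(0.8) ≈ -1.5978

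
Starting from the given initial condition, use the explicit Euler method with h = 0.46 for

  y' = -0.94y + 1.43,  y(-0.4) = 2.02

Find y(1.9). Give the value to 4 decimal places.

1.5507

Euler: y_{n+1} = y_n + h·f(t_n, y_n).
t=-0.400000, y=2.020000: f=-0.468800 → y ← 2.020000 + 0.46·(-0.468800) = 1.804352
t=0.060000, y=1.804352: f=-0.266091 → y ← 1.804352 + 0.46·(-0.266091) = 1.681950
t=0.520000, y=1.681950: f=-0.151033 → y ← 1.681950 + 0.46·(-0.151033) = 1.612475
t=0.980000, y=1.612475: f=-0.085726 → y ← 1.612475 + 0.46·(-0.085726) = 1.573041
t=1.440000, y=1.573041: f=-0.048658 → y ← 1.573041 + 0.46·(-0.048658) = 1.550658
y(1.9) ≈ 1.5507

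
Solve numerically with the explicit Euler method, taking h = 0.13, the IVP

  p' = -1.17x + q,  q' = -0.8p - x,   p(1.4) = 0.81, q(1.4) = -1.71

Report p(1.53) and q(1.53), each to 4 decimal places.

Euler on (p,q): p_{n+1} = p_n + h·p', q_{n+1} = q_n + h·q'.
1.400000: (0.810000, -1.710000); f=(-3.348000, -2.048000) → (0.374760, -1.976240)
(p(1.53), q(1.53)) ≈ (0.3748, -1.9762)

0.3748, -1.9762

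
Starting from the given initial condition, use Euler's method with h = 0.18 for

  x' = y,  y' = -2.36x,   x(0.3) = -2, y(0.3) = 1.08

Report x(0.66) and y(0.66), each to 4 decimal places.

Euler on (x,y): x_{n+1} = x_n + h·x', y_{n+1} = y_n + h·y'.
0.300000: (-2.000000, 1.080000); f=(1.080000, 4.720000) → (-1.805600, 1.929600)
0.480000: (-1.805600, 1.929600); f=(1.929600, 4.261216) → (-1.458272, 2.696619)
(x(0.66), y(0.66)) ≈ (-1.4583, 2.6966)

-1.4583, 2.6966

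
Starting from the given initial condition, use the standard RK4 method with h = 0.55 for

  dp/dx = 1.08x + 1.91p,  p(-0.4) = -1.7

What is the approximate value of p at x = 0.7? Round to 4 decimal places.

-13.8976

RK4: k1 = f(x_n, p_n); k2 = f(x_n + h/2, p_n + (h/2)·k1); k3 = f(x_n + h/2, p_n + (h/2)·k2); k4 = f(x_n + h, p_n + h·k3); p_{n+1} = p_n + (h/6)·(k1 + 2k2 + 2k3 + k4).
x=-0.400000, p=-1.700000:
  k1 = f(-0.400000, -1.700000) = -3.679000
  k2 = f(-0.125000, -2.711725) = -5.314395
  k3 = f(-0.125000, -3.161459) = -6.173386
  k4 = f(0.150000, -5.095362) = -9.570142
  p ← -1.700000 + (0.55/6)·(k1 + 2k2 + 2k3 + k4) = -5.020598
x=0.150000, p=-5.020598:
  k1 = f(0.150000, -5.020598) = -9.427342
  k2 = f(0.425000, -7.613117) = -14.082053
  k3 = f(0.425000, -8.893162) = -16.526940
  k4 = f(0.700000, -14.110415) = -26.194892
  p ← -5.020598 + (0.55/6)·(k1 + 2k2 + 2k3 + k4) = -13.897618
p(0.7) ≈ -13.8976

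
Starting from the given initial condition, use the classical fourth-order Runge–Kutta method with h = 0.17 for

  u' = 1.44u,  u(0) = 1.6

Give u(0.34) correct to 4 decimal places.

2.6106

RK4: k1 = f(x_n, u_n); k2 = f(x_n + h/2, u_n + (h/2)·k1); k3 = f(x_n + h/2, u_n + (h/2)·k2); k4 = f(x_n + h, u_n + h·k3); u_{n+1} = u_n + (h/6)·(k1 + 2k2 + 2k3 + k4).
x=0.000000, u=1.600000:
  k1 = f(0.000000, 1.600000) = 2.304000
  k2 = f(0.085000, 1.795840) = 2.586010
  k3 = f(0.085000, 1.819811) = 2.620528
  k4 = f(0.170000, 2.045490) = 2.945505
  u ← 1.600000 + (0.17/6)·(k1 + 2k2 + 2k3 + k4) = 2.043773
x=0.170000, u=2.043773:
  k1 = f(0.170000, 2.043773) = 2.943033
  k2 = f(0.255000, 2.293931) = 3.303261
  k3 = f(0.255000, 2.324550) = 3.347352
  k4 = f(0.340000, 2.612823) = 3.762465
  u ← 2.043773 + (0.17/6)·(k1 + 2k2 + 2k3 + k4) = 2.610630
u(0.34) ≈ 2.6106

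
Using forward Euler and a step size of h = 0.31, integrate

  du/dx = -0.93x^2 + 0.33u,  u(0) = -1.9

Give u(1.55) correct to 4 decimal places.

Euler: u_{n+1} = u_n + h·f(x_n, u_n).
x=0.000000, u=-1.900000: f=-0.627000 → u ← -1.900000 + 0.31·(-0.627000) = -2.094370
x=0.310000, u=-2.094370: f=-0.780515 → u ← -2.094370 + 0.31·(-0.780515) = -2.336330
x=0.620000, u=-2.336330: f=-1.128481 → u ← -2.336330 + 0.31·(-1.128481) = -2.686159
x=0.930000, u=-2.686159: f=-1.690789 → u ← -2.686159 + 0.31·(-1.690789) = -3.210303
x=1.240000, u=-3.210303: f=-2.489368 → u ← -3.210303 + 0.31·(-2.489368) = -3.982008
u(1.55) ≈ -3.9820

-3.9820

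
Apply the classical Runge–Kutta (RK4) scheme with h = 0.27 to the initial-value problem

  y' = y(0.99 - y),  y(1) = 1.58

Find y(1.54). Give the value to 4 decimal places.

1.2673

RK4: k1 = f(x_n, y_n); k2 = f(x_n + h/2, y_n + (h/2)·k1); k3 = f(x_n + h/2, y_n + (h/2)·k2); k4 = f(x_n + h, y_n + h·k3); y_{n+1} = y_n + (h/6)·(k1 + 2k2 + 2k3 + k4).
x=1.000000, y=1.580000:
  k1 = f(1.000000, 1.580000) = -0.932200
  k2 = f(1.135000, 1.454153) = -0.674949
  k3 = f(1.135000, 1.488882) = -0.742776
  k4 = f(1.270000, 1.379450) = -0.537228
  y ← 1.580000 + (0.27/6)·(k1 + 2k2 + 2k3 + k4) = 1.386280
x=1.270000, y=1.386280:
  k1 = f(1.270000, 1.386280) = -0.549356
  k2 = f(1.405000, 1.312117) = -0.422656
  k3 = f(1.405000, 1.329222) = -0.450901
  k4 = f(1.540000, 1.264537) = -0.347162
  y ← 1.386280 + (0.27/6)·(k1 + 2k2 + 2k3 + k4) = 1.267317
y(1.54) ≈ 1.2673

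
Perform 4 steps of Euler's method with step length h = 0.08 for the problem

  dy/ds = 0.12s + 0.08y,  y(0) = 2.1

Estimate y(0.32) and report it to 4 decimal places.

Euler: y_{n+1} = y_n + h·f(s_n, y_n).
s=0.000000, y=2.100000: f=0.168000 → y ← 2.100000 + 0.08·0.168000 = 2.113440
s=0.080000, y=2.113440: f=0.178675 → y ← 2.113440 + 0.08·0.178675 = 2.127734
s=0.160000, y=2.127734: f=0.189419 → y ← 2.127734 + 0.08·0.189419 = 2.142888
s=0.240000, y=2.142888: f=0.200231 → y ← 2.142888 + 0.08·0.200231 = 2.158906
y(0.32) ≈ 2.1589

2.1589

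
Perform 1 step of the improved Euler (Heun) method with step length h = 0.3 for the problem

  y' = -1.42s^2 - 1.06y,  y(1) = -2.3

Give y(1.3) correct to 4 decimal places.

-2.1901

Heun: k1 = f(s_n, y_n); k2 = f(s_n + h, y_n + h·k1); y_{n+1} = y_n + (h/2)·(k1 + k2).
s=1.000000, y=-2.300000:
  k1 = f(1.000000, -2.300000) = 1.018000
  k2 = f(1.300000, -1.994600) = -0.285524
  y ← -2.300000 + (0.3/2)·(1.018000 + (-0.285524)) = -2.190129
y(1.3) ≈ -2.1901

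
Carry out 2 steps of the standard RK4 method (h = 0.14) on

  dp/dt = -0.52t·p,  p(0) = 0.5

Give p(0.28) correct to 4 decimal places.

RK4: k1 = f(t_n, p_n); k2 = f(t_n + h/2, p_n + (h/2)·k1); k3 = f(t_n + h/2, p_n + (h/2)·k2); k4 = f(t_n + h, p_n + h·k3); p_{n+1} = p_n + (h/6)·(k1 + 2k2 + 2k3 + k4).
t=0.000000, p=0.500000:
  k1 = f(0.000000, 0.500000) = 0.000000
  k2 = f(0.070000, 0.500000) = -0.018200
  k3 = f(0.070000, 0.498726) = -0.018154
  k4 = f(0.140000, 0.497458) = -0.036215
  p ← 0.500000 + (0.14/6)·(k1 + 2k2 + 2k3 + k4) = 0.497458
t=0.140000, p=0.497458:
  k1 = f(0.140000, 0.497458) = -0.036215
  k2 = f(0.210000, 0.494923) = -0.054046
  k3 = f(0.210000, 0.493675) = -0.053909
  k4 = f(0.280000, 0.489911) = -0.071331
  p ← 0.497458 + (0.14/6)·(k1 + 2k2 + 2k3 + k4) = 0.489911
p(0.28) ≈ 0.4899

0.4899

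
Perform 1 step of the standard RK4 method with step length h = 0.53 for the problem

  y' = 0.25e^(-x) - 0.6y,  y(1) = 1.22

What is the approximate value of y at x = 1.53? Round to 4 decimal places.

0.9197

RK4: k1 = f(x_n, y_n); k2 = f(x_n + h/2, y_n + (h/2)·k1); k3 = f(x_n + h/2, y_n + (h/2)·k2); k4 = f(x_n + h, y_n + h·k3); y_{n+1} = y_n + (h/6)·(k1 + 2k2 + 2k3 + k4).
x=1.000000, y=1.220000:
  k1 = f(1.000000, 1.220000) = -0.640030
  k2 = f(1.265000, 1.050392) = -0.559675
  k3 = f(1.265000, 1.071686) = -0.572452
  k4 = f(1.530000, 0.916601) = -0.495826
  y ← 1.220000 + (0.53/6)·(k1 + 2k2 + 2k3 + k4) = 0.919657
y(1.53) ≈ 0.9197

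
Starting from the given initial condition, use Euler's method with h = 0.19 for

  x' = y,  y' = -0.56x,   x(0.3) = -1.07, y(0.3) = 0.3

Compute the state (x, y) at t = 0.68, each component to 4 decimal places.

-0.9344, 0.5216

Euler on (x,y): x_{n+1} = x_n + h·x', y_{n+1} = y_n + h·y'.
0.300000: (-1.070000, 0.300000); f=(0.300000, 0.599200) → (-1.013000, 0.413848)
0.490000: (-1.013000, 0.413848); f=(0.413848, 0.567280) → (-0.934369, 0.521631)
(x(0.68), y(0.68)) ≈ (-0.9344, 0.5216)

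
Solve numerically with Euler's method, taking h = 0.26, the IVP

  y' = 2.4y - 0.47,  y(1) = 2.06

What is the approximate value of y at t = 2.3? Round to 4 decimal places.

Euler: y_{n+1} = y_n + h·f(t_n, y_n).
t=1.000000, y=2.060000: f=4.474000 → y ← 2.060000 + 0.26·4.474000 = 3.223240
t=1.260000, y=3.223240: f=7.265776 → y ← 3.223240 + 0.26·7.265776 = 5.112342
t=1.520000, y=5.112342: f=11.799620 → y ← 5.112342 + 0.26·11.799620 = 8.180243
t=1.780000, y=8.180243: f=19.162583 → y ← 8.180243 + 0.26·19.162583 = 13.162515
t=2.040000, y=13.162515: f=31.120035 → y ← 13.162515 + 0.26·31.120035 = 21.253724
y(2.3) ≈ 21.2537

21.2537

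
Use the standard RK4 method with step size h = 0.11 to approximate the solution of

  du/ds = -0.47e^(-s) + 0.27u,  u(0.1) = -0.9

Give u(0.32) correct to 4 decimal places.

-1.0417

RK4: k1 = f(s_n, u_n); k2 = f(s_n + h/2, u_n + (h/2)·k1); k3 = f(s_n + h/2, u_n + (h/2)·k2); k4 = f(s_n + h, u_n + h·k3); u_{n+1} = u_n + (h/6)·(k1 + 2k2 + 2k3 + k4).
s=0.100000, u=-0.900000:
  k1 = f(0.100000, -0.900000) = -0.668274
  k2 = f(0.155000, -0.936755) = -0.655439
  k3 = f(0.155000, -0.936049) = -0.655248
  k4 = f(0.210000, -0.972077) = -0.643435
  u ← -0.900000 + (0.11/6)·(k1 + 2k2 + 2k3 + k4) = -0.972107
s=0.210000, u=-0.972107:
  k1 = f(0.210000, -0.972107) = -0.643443
  k2 = f(0.265000, -1.007496) = -0.632611
  k3 = f(0.265000, -1.006900) = -0.632450
  k4 = f(0.320000, -1.041676) = -0.622543
  u ← -0.972107 + (0.11/6)·(k1 + 2k2 + 2k3 + k4) = -1.041702
u(0.32) ≈ -1.0417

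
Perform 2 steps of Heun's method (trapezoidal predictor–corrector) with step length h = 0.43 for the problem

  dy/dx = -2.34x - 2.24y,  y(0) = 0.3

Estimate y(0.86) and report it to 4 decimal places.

Heun: k1 = f(x_n, y_n); k2 = f(x_n + h, y_n + h·k1); y_{n+1} = y_n + (h/2)·(k1 + k2).
x=0.000000, y=0.300000:
  k1 = f(0.000000, 0.300000) = -0.672000
  k2 = f(0.430000, 0.011040) = -1.030930
  y ← 0.300000 + (0.43/2)·(-0.672000 + (-1.030930)) = -0.066130
x=0.430000, y=-0.066130:
  k1 = f(0.430000, -0.066130) = -0.858069
  k2 = f(0.860000, -0.435100) = -1.037777
  y ← -0.066130 + (0.43/2)·(-0.858069 + (-1.037777)) = -0.473737
y(0.86) ≈ -0.4737

-0.4737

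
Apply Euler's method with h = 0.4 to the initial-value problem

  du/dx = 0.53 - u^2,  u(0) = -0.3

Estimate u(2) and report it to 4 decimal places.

Euler: u_{n+1} = u_n + h·f(x_n, u_n).
x=0.000000, u=-0.300000: f=0.440000 → u ← -0.300000 + 0.4·0.440000 = -0.124000
x=0.400000, u=-0.124000: f=0.514624 → u ← -0.124000 + 0.4·0.514624 = 0.081850
x=0.800000, u=0.081850: f=0.523301 → u ← 0.081850 + 0.4·0.523301 = 0.291170
x=1.200000, u=0.291170: f=0.445220 → u ← 0.291170 + 0.4·0.445220 = 0.469258
x=1.600000, u=0.469258: f=0.309797 → u ← 0.469258 + 0.4·0.309797 = 0.593177
u(2) ≈ 0.5932

0.5932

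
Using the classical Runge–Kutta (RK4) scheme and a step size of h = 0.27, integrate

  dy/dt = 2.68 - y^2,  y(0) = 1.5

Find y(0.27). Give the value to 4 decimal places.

1.5786

RK4: k1 = f(t_n, y_n); k2 = f(t_n + h/2, y_n + (h/2)·k1); k3 = f(t_n + h/2, y_n + (h/2)·k2); k4 = f(t_n + h, y_n + h·k3); y_{n+1} = y_n + (h/6)·(k1 + 2k2 + 2k3 + k4).
t=0.000000, y=1.500000:
  k1 = f(0.000000, 1.500000) = 0.430000
  k2 = f(0.135000, 1.558050) = 0.252480
  k3 = f(0.135000, 1.534085) = 0.326584
  k4 = f(0.270000, 1.588178) = 0.157692
  y ← 1.500000 + (0.27/6)·(k1 + 2k2 + 2k3 + k4) = 1.578562
y(0.27) ≈ 1.5786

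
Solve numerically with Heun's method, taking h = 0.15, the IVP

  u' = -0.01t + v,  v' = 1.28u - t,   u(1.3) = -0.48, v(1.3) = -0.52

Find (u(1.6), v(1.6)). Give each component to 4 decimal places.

Heun on (u,v): k1 = f(t_n, state_n); k2 = f(t_n + h, state_n + h·k1); state_{n+1} = state_n + (h/2)·(k1 + k2).
1.300000: (-0.480000, -0.520000)
  k1 = (-0.533000, -1.914400)
  predictor → (-0.559950, -0.807160)
  k2 = (-0.821660, -2.166736)
  → (-0.581599, -0.826085)
1.450000: (-0.581599, -0.826085)
  k1 = (-0.840585, -2.194447)
  predictor → (-0.707687, -1.155252)
  k2 = (-1.171252, -2.505840)
  → (-0.732487, -1.178607)
(u(1.6), v(1.6)) ≈ (-0.7325, -1.1786)

-0.7325, -1.1786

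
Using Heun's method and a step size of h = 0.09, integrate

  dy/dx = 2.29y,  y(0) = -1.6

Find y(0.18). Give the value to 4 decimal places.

Heun: k1 = f(x_n, y_n); k2 = f(x_n + h, y_n + h·k1); y_{n+1} = y_n + (h/2)·(k1 + k2).
x=0.000000, y=-1.600000:
  k1 = f(0.000000, -1.600000) = -3.664000
  k2 = f(0.090000, -1.929760) = -4.419150
  y ← -1.600000 + (0.09/2)·(-3.664000 + (-4.419150)) = -1.963742
x=0.090000, y=-1.963742:
  k1 = f(0.090000, -1.963742) = -4.496969
  k2 = f(0.180000, -2.368469) = -5.423794
  y ← -1.963742 + (0.09/2)·(-4.496969 + (-5.423794)) = -2.410176
y(0.18) ≈ -2.4102

-2.4102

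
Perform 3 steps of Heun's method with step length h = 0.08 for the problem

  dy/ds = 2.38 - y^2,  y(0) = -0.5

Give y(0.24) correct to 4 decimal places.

Heun: k1 = f(s_n, y_n); k2 = f(s_n + h, y_n + h·k1); y_{n+1} = y_n + (h/2)·(k1 + k2).
s=0.000000, y=-0.500000:
  k1 = f(0.000000, -0.500000) = 2.130000
  k2 = f(0.080000, -0.329600) = 2.271364
  y ← -0.500000 + (0.08/2)·(2.130000 + 2.271364) = -0.323945
s=0.080000, y=-0.323945:
  k1 = f(0.080000, -0.323945) = 2.275059
  k2 = f(0.160000, -0.141941) = 2.359853
  y ← -0.323945 + (0.08/2)·(2.275059 + 2.359853) = -0.138549
s=0.160000, y=-0.138549:
  k1 = f(0.160000, -0.138549) = 2.360804
  k2 = f(0.240000, 0.050315) = 2.377468
  y ← -0.138549 + (0.08/2)·(2.360804 + 2.377468) = 0.050982
y(0.24) ≈ 0.0510

0.0510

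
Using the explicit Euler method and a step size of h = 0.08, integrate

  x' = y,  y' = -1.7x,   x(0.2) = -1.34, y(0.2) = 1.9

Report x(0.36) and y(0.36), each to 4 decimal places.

-1.0214, 2.2438

Euler on (x,y): x_{n+1} = x_n + h·x', y_{n+1} = y_n + h·y'.
0.200000: (-1.340000, 1.900000); f=(1.900000, 2.278000) → (-1.188000, 2.082240)
0.280000: (-1.188000, 2.082240); f=(2.082240, 2.019600) → (-1.021421, 2.243808)
(x(0.36), y(0.36)) ≈ (-1.0214, 2.2438)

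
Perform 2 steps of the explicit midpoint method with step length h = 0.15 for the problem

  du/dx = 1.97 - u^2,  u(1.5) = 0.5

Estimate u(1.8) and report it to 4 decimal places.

0.9250

Midpoint: k1 = f(x_n, u_n); k2 = f(x_n + h/2, u_n + (h/2)·k1); u_{n+1} = u_n + h·k2.
x=1.500000, u=0.500000:
  k1 = f(1.500000, 0.500000) = 1.720000
  k2 = f(1.575000, 0.629000) = 1.574359
  u ← 0.500000 + 0.15·1.574359 = 0.736154
x=1.650000, u=0.736154:
  k1 = f(1.650000, 0.736154) = 1.428078
  k2 = f(1.725000, 0.843260) = 1.258913
  u ← 0.736154 + 0.15·1.258913 = 0.924991
u(1.8) ≈ 0.9250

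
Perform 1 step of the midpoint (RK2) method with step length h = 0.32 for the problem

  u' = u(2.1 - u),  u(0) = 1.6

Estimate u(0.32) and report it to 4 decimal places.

1.8057

Midpoint: k1 = f(x_n, u_n); k2 = f(x_n + h/2, u_n + (h/2)·k1); u_{n+1} = u_n + h·k2.
x=0.000000, u=1.600000:
  k1 = f(0.000000, 1.600000) = 0.800000
  k2 = f(0.160000, 1.728000) = 0.642816
  u ← 1.600000 + 0.32·0.642816 = 1.805701
u(0.32) ≈ 1.8057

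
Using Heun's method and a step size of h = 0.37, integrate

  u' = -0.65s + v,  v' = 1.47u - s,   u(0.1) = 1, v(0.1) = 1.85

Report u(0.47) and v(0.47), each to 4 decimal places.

1.7097, 2.4681

Heun on (u,v): k1 = f(s_n, state_n); k2 = f(s_n + h, state_n + h·k1); state_{n+1} = state_n + (h/2)·(k1 + k2).
0.100000: (1.000000, 1.850000)
  k1 = (1.785000, 1.370000)
  predictor → (1.660450, 2.356900)
  k2 = (2.051400, 1.970862)
  → (1.709734, 2.468059)
(u(0.47), v(0.47)) ≈ (1.7097, 2.4681)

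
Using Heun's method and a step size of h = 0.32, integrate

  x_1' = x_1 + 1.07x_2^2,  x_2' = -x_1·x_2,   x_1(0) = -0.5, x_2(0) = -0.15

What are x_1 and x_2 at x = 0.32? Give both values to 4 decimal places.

Heun on (x_1,x_2): k1 = f(x_n, state_n); k2 = f(x_n + h, state_n + h·k1); state_{n+1} = state_n + (h/2)·(k1 + k2).
0.000000: (-0.500000, -0.150000)
  k1 = (-0.475925, -0.075000)
  predictor → (-0.652296, -0.174000)
  k2 = (-0.619901, -0.113500)
  → (-0.675332, -0.180160)
(x_1(0.32), x_2(0.32)) ≈ (-0.6753, -0.1802)

-0.6753, -0.1802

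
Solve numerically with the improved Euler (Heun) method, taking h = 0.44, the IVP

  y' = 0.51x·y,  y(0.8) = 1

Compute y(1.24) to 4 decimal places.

1.2539

Heun: k1 = f(x_n, y_n); k2 = f(x_n + h, y_n + h·k1); y_{n+1} = y_n + (h/2)·(k1 + k2).
x=0.800000, y=1.000000:
  k1 = f(0.800000, 1.000000) = 0.408000
  k2 = f(1.240000, 1.179520) = 0.745928
  y ← 1.000000 + (0.44/2)·(0.408000 + 0.745928) = 1.253864
y(1.24) ≈ 1.2539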